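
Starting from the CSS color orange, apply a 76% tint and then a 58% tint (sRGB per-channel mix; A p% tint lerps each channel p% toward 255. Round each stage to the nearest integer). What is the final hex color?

CSS orange is rgb(255, 165, 0).
A 76% tint moves each channel 76% toward 255:
  R: 255 + 0 = 255 → 255
  G: 165 + 68.4 = 233.4 → 233
  B: 0 + 0.76×(255−0) = 0 + 193.8 = 193.8 → 194
After the tint: rgb(255, 233, 194) = #FFE9C2.
Lerp each channel 58% toward 255:
  R: 255 + 0 = 255 → 255
  G: 233 + 12.76 = 245.76 → 246
  B: 194 + 0.58×(255−194) = 194 + 35.38 = 229.38 → 229
rgb(255, 246, 229) = #FFF6E5.

#FFF6E5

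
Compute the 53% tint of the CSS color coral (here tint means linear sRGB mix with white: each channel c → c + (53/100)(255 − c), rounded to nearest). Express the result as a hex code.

CSS coral is rgb(255, 127, 80).
Per channel, c → c + 0.53(255 − c):
  R: 255 + 0 = 255 → 255
  G: 127 + 67.84 = 194.84 → 195
  B: 80 + 0.53×(255−80) = 80 + 92.75 = 172.75 → 173
rgb(255, 195, 173) = #FFC3AD.

#FFC3AD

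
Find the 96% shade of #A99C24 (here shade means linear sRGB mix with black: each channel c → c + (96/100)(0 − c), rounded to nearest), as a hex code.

#070601

#A99C24 is rgb(169, 156, 36).
Lerp each channel 96% toward 0:
  R: 169 + 0.96×(0−169) = 169 − 162.24 = 6.76 → 7
  G: 156 − 149.76 = 6.24 → 6
  B: 36 + 0.96×(0−36) = 36 − 34.56 = 1.44 → 1
rgb(7, 6, 1) = #070601.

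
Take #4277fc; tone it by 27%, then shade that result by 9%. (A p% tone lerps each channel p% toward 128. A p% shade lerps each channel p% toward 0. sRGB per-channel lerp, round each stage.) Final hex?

#4c6ec7

#4277fc is rgb(66, 119, 252).
Lerp each channel 27% toward 128:
  R: 66 + 0.27×(128−66) = 66 + 16.74 = 82.74 → 83
  G: 119 + 2.43 = 121.43 → 121
  B: 252 + 0.27×(128−252) = 252 − 33.48 = 218.52 → 219
After the tone: rgb(83, 121, 219) = #5379db.
A 9% shade moves each channel 9% toward 0:
  R: 83 + 0.09×(0−83) = 83 − 7.47 = 75.53 → 76
  G: 121 + 0.09×(0−121) = 121 − 10.89 = 110.11 → 110
  B: 219 + 0.09×(0−219) = 219 − 19.71 = 199.29 → 199
rgb(76, 110, 199) = #4c6ec7.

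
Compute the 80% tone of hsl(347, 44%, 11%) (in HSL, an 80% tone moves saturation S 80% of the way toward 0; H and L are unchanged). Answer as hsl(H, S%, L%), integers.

hsl(347, 9%, 11%)

S moves 80% from 44 toward 0: 44 − 35.2 = 8.8 → 9.
H and L are unchanged.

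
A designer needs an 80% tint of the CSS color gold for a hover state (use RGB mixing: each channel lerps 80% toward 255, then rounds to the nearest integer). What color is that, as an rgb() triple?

CSS gold is rgb(255, 215, 0).
Lerp each channel 80% toward 255:
  R: 255 + 0 = 255 → 255
  G: 215 + 0.8×(255−215) = 215 + 32 = 247 → 247
  B: 0 + 0.8×(255−0) = 0 + 204 = 204 → 204

rgb(255, 247, 204)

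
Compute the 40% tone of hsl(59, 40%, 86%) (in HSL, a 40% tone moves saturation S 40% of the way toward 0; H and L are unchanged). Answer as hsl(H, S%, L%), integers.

hsl(59, 24%, 86%)

S moves 40% from 40 toward 0: 40 − 16 = 24 → 24.
H and L are unchanged.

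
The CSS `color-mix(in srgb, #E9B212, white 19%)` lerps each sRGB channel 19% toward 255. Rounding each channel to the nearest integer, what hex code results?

#EDC13F

#E9B212 is rgb(233, 178, 18).
Per channel, c → c + 0.19(255 − c):
  R: 233 + 4.18 = 237.18 → 237
  G: 178 + 14.63 = 192.63 → 193
  B: 18 + 0.19×(255−18) = 18 + 45.03 = 63.03 → 63
rgb(237, 193, 63) = #EDC13F.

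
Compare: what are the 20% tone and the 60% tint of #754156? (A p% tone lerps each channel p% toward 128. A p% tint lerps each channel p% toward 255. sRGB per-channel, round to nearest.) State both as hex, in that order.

#754156 is rgb(117, 65, 86).
20% tone:
  R: 117 + 0.2×(128−117) = 117 + 2.2 = 119.2 → 119
  G: 65 + 0.2×(128−65) = 65 + 12.6 = 77.6 → 78
  B: 86 + 0.2×(128−86) = 86 + 8.4 = 94.4 → 94
  → #774E5E
60% tint:
  R: 117 + 82.8 = 199.8 → 200
  G: 65 + 114 = 179 → 179
  B: 86 + 101.4 = 187.4 → 187
  → #C8B3BB

#774E5E, #C8B3BB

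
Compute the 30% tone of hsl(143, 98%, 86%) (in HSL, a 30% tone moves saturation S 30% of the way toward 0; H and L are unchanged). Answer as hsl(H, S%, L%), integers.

hsl(143, 69%, 86%)

S moves 30% from 98 toward 0: 98 − 29.4 = 68.6 → 69.
H and L are unchanged.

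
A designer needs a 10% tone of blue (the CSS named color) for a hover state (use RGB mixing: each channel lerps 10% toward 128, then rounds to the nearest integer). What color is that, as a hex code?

CSS blue is rgb(0, 0, 255).
Per channel, c → c + 0.1(128 − c):
  R: 0 + 0.1×(128−0) = 0 + 12.8 = 12.8 → 13
  G: 0 + 0.1×(128−0) = 0 + 12.8 = 12.8 → 13
  B: 255 − 12.7 = 242.3 → 242
rgb(13, 13, 242) = #0D0DF2.

#0D0DF2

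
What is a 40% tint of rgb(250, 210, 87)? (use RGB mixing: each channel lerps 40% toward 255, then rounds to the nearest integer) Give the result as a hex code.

Lerp each channel 40% toward 255:
  R: 250 + 2 = 252 → 252
  G: 210 + 0.4×(255−210) = 210 + 18 = 228 → 228
  B: 87 + 0.4×(255−87) = 87 + 67.2 = 154.2 → 154
rgb(252, 228, 154) = #fce49a.

#fce49a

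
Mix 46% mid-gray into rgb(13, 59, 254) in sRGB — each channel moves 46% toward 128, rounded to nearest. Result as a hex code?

#425bc4

Lerp each channel 46% toward 128:
  R: 13 + 52.9 = 65.9 → 66
  G: 59 + 31.74 = 90.74 → 91
  B: 254 + 0.46×(128−254) = 254 − 57.96 = 196.04 → 196
rgb(66, 91, 196) = #425bc4.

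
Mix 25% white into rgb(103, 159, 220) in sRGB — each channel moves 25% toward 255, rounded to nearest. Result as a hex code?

Lerp each channel 25% toward 255:
  R: 103 + 0.25×(255−103) = 103 + 38 = 141 → 141
  G: 159 + 0.25×(255−159) = 159 + 24 = 183 → 183
  B: 220 + 0.25×(255−220) = 220 + 8.75 = 228.75 → 229
rgb(141, 183, 229) = #8DB7E5.

#8DB7E5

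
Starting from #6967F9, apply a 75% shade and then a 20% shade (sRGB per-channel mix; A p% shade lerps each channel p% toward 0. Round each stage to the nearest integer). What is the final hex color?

#151532

#6967F9 is rgb(105, 103, 249).
Per channel, c → c + 0.75(0 − c):
  R: 105 + 0.75×(0−105) = 105 − 78.75 = 26.25 → 26
  G: 103 + 0.75×(0−103) = 103 − 77.25 = 25.75 → 26
  B: 249 + 0.75×(0−249) = 249 − 186.75 = 62.25 → 62
After the shade: rgb(26, 26, 62) = #1A1A3E.
Per channel, c → c + 0.2(0 − c):
  R: 26 − 5.2 = 20.8 → 21
  G: 26 + 0.2×(0−26) = 26 − 5.2 = 20.8 → 21
  B: 62 + 0.2×(0−62) = 62 − 12.4 = 49.6 → 50
rgb(21, 21, 50) = #151532.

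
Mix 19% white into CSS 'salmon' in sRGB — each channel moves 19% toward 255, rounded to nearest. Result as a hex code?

#fb988d

CSS salmon is rgb(250, 128, 114).
Lerp each channel 19% toward 255:
  R: 250 + 0.19×(255−250) = 250 + 0.95 = 250.95 → 251
  G: 128 + 0.19×(255−128) = 128 + 24.13 = 152.13 → 152
  B: 114 + 0.19×(255−114) = 114 + 26.79 = 140.79 → 141
rgb(251, 152, 141) = #fb988d.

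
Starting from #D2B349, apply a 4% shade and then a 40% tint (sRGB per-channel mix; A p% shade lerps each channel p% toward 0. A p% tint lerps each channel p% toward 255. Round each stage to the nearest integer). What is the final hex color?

#D2B349 is rgb(210, 179, 73).
A 4% shade moves each channel 4% toward 0:
  R: 210 + 0.04×(0−210) = 210 − 8.4 = 201.6 → 202
  G: 179 − 7.16 = 171.84 → 172
  B: 73 + 0.04×(0−73) = 73 − 2.92 = 70.08 → 70
After the shade: rgb(202, 172, 70) = #CAAC46.
A 40% tint moves each channel 40% toward 255:
  R: 202 + 0.4×(255−202) = 202 + 21.2 = 223.2 → 223
  G: 172 + 0.4×(255−172) = 172 + 33.2 = 205.2 → 205
  B: 70 + 74 = 144 → 144
rgb(223, 205, 144) = #DFCD90.

#DFCD90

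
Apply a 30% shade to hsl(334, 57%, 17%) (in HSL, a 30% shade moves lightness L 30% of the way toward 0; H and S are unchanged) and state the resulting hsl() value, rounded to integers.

hsl(334, 57%, 12%)

L moves 30% from 17 toward 0: 17 − 5.1 = 11.9 → 12.
H and S are unchanged.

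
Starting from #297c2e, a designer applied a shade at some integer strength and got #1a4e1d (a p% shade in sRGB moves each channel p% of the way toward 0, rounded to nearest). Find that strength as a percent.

#297c2e is rgb(41, 124, 46); #1a4e1d is rgb(26, 78, 29).
On the G channel (widest range): 78 ≈ 124 + (p/100)(0 − 124), so p ≈ 100×(78 − 124)/(0 − 124) = -4600/-124 = 37.10.
p = 37 reproduces all three channels after rounding.

37%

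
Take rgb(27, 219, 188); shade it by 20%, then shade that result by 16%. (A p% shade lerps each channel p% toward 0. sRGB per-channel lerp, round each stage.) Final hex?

#12937E

Per channel, c → c + 0.2(0 − c):
  R: 27 + 0.2×(0−27) = 27 − 5.4 = 21.6 → 22
  G: 219 + 0.2×(0−219) = 219 − 43.8 = 175.2 → 175
  B: 188 − 37.6 = 150.4 → 150
After the shade: rgb(22, 175, 150) = #16AF96.
Lerp each channel 16% toward 0:
  R: 22 + 0.16×(0−22) = 22 − 3.52 = 18.48 → 18
  G: 175 + 0.16×(0−175) = 175 − 28 = 147 → 147
  B: 150 − 24 = 126 → 126
rgb(18, 147, 126) = #12937E.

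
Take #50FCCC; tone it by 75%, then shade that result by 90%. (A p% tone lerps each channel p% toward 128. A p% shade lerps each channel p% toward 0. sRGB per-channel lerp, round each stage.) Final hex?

#0C100F

#50FCCC is rgb(80, 252, 204).
Per channel, c → c + 0.75(128 − c):
  R: 80 + 36 = 116 → 116
  G: 252 − 93 = 159 → 159
  B: 204 − 57 = 147 → 147
After the tone: rgb(116, 159, 147) = #749F93.
Lerp each channel 90% toward 0:
  R: 116 + 0.9×(0−116) = 116 − 104.4 = 11.6 → 12
  G: 159 + 0.9×(0−159) = 159 − 143.1 = 15.9 → 16
  B: 147 − 132.3 = 14.7 → 15
rgb(12, 16, 15) = #0C100F.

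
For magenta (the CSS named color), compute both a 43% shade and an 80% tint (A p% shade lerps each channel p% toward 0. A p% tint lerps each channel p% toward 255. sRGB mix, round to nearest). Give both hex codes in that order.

CSS magenta is rgb(255, 0, 255).
43% shade:
  R: 255 + 0.43×(0−255) = 255 − 109.65 = 145.35 → 145
  G: 0 + 0.43×(0−0) = 0 + 0 = 0 → 0
  B: 255 + 0.43×(0−255) = 255 − 109.65 = 145.35 → 145
  → #910091
80% tint:
  R: 255 + 0.8×(255−255) = 255 + 0 = 255 → 255
  G: 0 + 0.8×(255−0) = 0 + 204 = 204 → 204
  B: 255 + 0.8×(255−255) = 255 + 0 = 255 → 255
  → #FFCCFF

#910091, #FFCCFF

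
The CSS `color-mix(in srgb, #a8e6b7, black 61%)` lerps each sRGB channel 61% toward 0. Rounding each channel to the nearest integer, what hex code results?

#a8e6b7 is rgb(168, 230, 183).
Lerp each channel 61% toward 0:
  R: 168 − 102.48 = 65.52 → 66
  G: 230 − 140.3 = 89.7 → 90
  B: 183 − 111.63 = 71.37 → 71
rgb(66, 90, 71) = #425a47.

#425a47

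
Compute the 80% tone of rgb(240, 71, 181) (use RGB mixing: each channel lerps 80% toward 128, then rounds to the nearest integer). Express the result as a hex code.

Per channel, c → c + 0.8(128 − c):
  R: 240 − 89.6 = 150.4 → 150
  G: 71 + 0.8×(128−71) = 71 + 45.6 = 116.6 → 117
  B: 181 − 42.4 = 138.6 → 139
rgb(150, 117, 139) = #96758b.

#96758b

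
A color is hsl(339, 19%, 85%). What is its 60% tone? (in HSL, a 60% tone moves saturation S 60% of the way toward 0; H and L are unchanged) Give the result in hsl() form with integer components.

S moves 60% from 19 toward 0: 19 − 11.4 = 7.6 → 8.
H and L are unchanged.

hsl(339, 8%, 85%)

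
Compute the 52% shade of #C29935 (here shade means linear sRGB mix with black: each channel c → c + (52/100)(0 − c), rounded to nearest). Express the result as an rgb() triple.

rgb(93, 73, 25)

#C29935 is rgb(194, 153, 53).
A 52% shade moves each channel 52% toward 0:
  R: 194 − 100.88 = 93.12 → 93
  G: 153 + 0.52×(0−153) = 153 − 79.56 = 73.44 → 73
  B: 53 − 27.56 = 25.44 → 25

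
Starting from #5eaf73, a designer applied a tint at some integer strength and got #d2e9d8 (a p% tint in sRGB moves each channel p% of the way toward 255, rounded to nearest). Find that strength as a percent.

72%

#5eaf73 is rgb(94, 175, 115); #d2e9d8 is rgb(210, 233, 216).
On the R channel (widest range): 210 ≈ 94 + (p/100)(255 − 94), so p ≈ 100×(210 − 94)/(255 − 94) = 11600/161 = 72.05.
p = 72 reproduces all three channels after rounding.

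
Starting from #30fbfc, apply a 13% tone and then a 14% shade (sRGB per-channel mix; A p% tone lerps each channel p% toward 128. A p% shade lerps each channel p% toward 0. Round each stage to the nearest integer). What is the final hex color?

#32cacb

#30fbfc is rgb(48, 251, 252).
A 13% tone moves each channel 13% toward 128:
  R: 48 + 0.13×(128−48) = 48 + 10.4 = 58.4 → 58
  G: 251 − 15.99 = 235.01 → 235
  B: 252 − 16.12 = 235.88 → 236
After the tone: rgb(58, 235, 236) = #3aebec.
A 14% shade moves each channel 14% toward 0:
  R: 58 − 8.12 = 49.88 → 50
  G: 235 − 32.9 = 202.1 → 202
  B: 236 + 0.14×(0−236) = 236 − 33.04 = 202.96 → 203
rgb(50, 202, 203) = #32cacb.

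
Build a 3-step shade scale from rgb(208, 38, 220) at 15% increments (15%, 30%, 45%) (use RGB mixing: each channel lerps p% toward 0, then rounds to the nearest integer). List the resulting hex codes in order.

15%: (208 − 31.2 = 176.8→177, 38 − 5.7 = 32.3→32, 220 − 33 = 187→187) → #B120BB
30%: (208 − 62.4 = 145.6→146, 38 − 11.4 = 26.6→27, 220 − 66 = 154→154) → #921B9A
45%: (208 − 93.6 = 114.4→114, 38 − 17.1 = 20.9→21, 220 − 99 = 121→121) → #721579

#B120BB, #921B9A, #721579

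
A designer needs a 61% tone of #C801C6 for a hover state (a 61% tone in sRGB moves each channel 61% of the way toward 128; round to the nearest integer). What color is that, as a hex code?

#9C4E9B

#C801C6 is rgb(200, 1, 198).
Per channel, c → c + 0.61(128 − c):
  R: 200 + 0.61×(128−200) = 200 − 43.92 = 156.08 → 156
  G: 1 + 0.61×(128−1) = 1 + 77.47 = 78.47 → 78
  B: 198 − 42.7 = 155.3 → 155
rgb(156, 78, 155) = #9C4E9B.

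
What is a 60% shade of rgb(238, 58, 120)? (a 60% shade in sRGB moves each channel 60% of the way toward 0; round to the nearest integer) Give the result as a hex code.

A 60% shade moves each channel 60% toward 0:
  R: 238 − 142.8 = 95.2 → 95
  G: 58 − 34.8 = 23.2 → 23
  B: 120 + 0.6×(0−120) = 120 − 72 = 48 → 48
rgb(95, 23, 48) = #5f1730.

#5f1730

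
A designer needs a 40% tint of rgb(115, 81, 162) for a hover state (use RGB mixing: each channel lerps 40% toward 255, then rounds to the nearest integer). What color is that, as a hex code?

#AB97C7

A 40% tint moves each channel 40% toward 255:
  R: 115 + 0.4×(255−115) = 115 + 56 = 171 → 171
  G: 81 + 69.6 = 150.6 → 151
  B: 162 + 37.2 = 199.2 → 199
rgb(171, 151, 199) = #AB97C7.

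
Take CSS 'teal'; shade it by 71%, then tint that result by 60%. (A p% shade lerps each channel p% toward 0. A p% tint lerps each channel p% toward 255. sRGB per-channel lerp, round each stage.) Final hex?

#99a8a8

CSS teal is rgb(0, 128, 128).
A 71% shade moves each channel 71% toward 0:
  R: 0 + 0 = 0 → 0
  G: 128 + 0.71×(0−128) = 128 − 90.88 = 37.12 → 37
  B: 128 − 90.88 = 37.12 → 37
After the shade: rgb(0, 37, 37) = #002525.
A 60% tint moves each channel 60% toward 255:
  R: 0 + 153 = 153 → 153
  G: 37 + 130.8 = 167.8 → 168
  B: 37 + 0.6×(255−37) = 37 + 130.8 = 167.8 → 168
rgb(153, 168, 168) = #99a8a8.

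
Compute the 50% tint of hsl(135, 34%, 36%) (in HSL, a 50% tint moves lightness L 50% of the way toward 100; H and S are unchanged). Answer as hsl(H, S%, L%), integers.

L moves 50% from 36 toward 100: 36 + 32 = 68 → 68.
H and S are unchanged.

hsl(135, 34%, 68%)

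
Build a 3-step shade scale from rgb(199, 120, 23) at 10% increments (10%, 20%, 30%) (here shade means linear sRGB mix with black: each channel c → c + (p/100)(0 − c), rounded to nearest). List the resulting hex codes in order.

#b36c15, #9f6012, #8b5410

10%: (199 − 19.9 = 179.1→179, 120 − 12 = 108→108, 23 − 2.3 = 20.7→21) → #b36c15
20%: (199 − 39.8 = 159.2→159, 120 − 24 = 96→96, 23 − 4.6 = 18.4→18) → #9f6012
30%: (199 − 59.7 = 139.3→139, 120 − 36 = 84→84, 23 − 6.9 = 16.1→16) → #8b5410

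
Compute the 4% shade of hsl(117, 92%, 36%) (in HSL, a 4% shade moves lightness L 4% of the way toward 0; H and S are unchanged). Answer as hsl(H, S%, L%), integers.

hsl(117, 92%, 35%)

L moves 4% from 36 toward 0: 36 − 1.44 = 34.56 → 35.
H and S are unchanged.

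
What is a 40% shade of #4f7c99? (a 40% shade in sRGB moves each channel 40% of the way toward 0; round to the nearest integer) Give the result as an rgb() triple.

rgb(47, 74, 92)

#4f7c99 is rgb(79, 124, 153).
Lerp each channel 40% toward 0:
  R: 79 + 0.4×(0−79) = 79 − 31.6 = 47.4 → 47
  G: 124 − 49.6 = 74.4 → 74
  B: 153 − 61.2 = 91.8 → 92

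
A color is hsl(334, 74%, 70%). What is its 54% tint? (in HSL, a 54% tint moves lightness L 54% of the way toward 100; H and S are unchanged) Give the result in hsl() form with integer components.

L moves 54% from 70 toward 100: 70 + 16.2 = 86.2 → 86.
H and S are unchanged.

hsl(334, 74%, 86%)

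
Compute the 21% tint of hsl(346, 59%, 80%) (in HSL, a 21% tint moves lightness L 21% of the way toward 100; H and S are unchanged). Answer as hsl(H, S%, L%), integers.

L moves 21% from 80 toward 100: 80 + 4.2 = 84.2 → 84.
H and S are unchanged.

hsl(346, 59%, 84%)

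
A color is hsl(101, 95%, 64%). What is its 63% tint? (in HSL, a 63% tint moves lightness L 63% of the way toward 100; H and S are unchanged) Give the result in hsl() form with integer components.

hsl(101, 95%, 87%)

L moves 63% from 64 toward 100: 64 + 22.68 = 86.68 → 87.
H and S are unchanged.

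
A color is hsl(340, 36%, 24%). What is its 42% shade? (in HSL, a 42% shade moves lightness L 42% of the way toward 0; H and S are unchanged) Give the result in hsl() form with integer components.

hsl(340, 36%, 14%)

L moves 42% from 24 toward 0: 24 − 10.08 = 13.92 → 14.
H and S are unchanged.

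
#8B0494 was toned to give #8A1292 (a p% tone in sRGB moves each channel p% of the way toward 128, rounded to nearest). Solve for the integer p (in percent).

#8B0494 is rgb(139, 4, 148); #8A1292 is rgb(138, 18, 146).
On the G channel (widest range): 18 ≈ 4 + (p/100)(128 − 4), so p ≈ 100×(18 − 4)/(128 − 4) = 1400/124 = 11.29.
p = 11 reproduces all three channels after rounding.

11%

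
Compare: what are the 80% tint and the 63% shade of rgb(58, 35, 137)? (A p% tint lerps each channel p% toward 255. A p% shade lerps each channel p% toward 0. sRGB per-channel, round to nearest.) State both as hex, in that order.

80% tint:
  R: 58 + 0.8×(255−58) = 58 + 157.6 = 215.6 → 216
  G: 35 + 176 = 211 → 211
  B: 137 + 94.4 = 231.4 → 231
  → #d8d3e7
63% shade:
  R: 58 + 0.63×(0−58) = 58 − 36.54 = 21.46 → 21
  G: 35 − 22.05 = 12.95 → 13
  B: 137 + 0.63×(0−137) = 137 − 86.31 = 50.69 → 51
  → #150d33

#d8d3e7, #150d33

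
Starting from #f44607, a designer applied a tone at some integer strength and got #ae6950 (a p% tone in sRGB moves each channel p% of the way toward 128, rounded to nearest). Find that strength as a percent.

60%

#f44607 is rgb(244, 70, 7); #ae6950 is rgb(174, 105, 80).
On the B channel (widest range): 80 ≈ 7 + (p/100)(128 − 7), so p ≈ 100×(80 − 7)/(128 − 7) = 7300/121 = 60.33.
p = 60 reproduces all three channels after rounding.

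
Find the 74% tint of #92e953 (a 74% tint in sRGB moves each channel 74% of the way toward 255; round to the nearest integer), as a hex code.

#92e953 is rgb(146, 233, 83).
A 74% tint moves each channel 74% toward 255:
  R: 146 + 0.74×(255−146) = 146 + 80.66 = 226.66 → 227
  G: 233 + 0.74×(255−233) = 233 + 16.28 = 249.28 → 249
  B: 83 + 0.74×(255−83) = 83 + 127.28 = 210.28 → 210
rgb(227, 249, 210) = #e3f9d2.

#e3f9d2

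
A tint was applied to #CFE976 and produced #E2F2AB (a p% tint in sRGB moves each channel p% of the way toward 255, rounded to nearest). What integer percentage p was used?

#CFE976 is rgb(207, 233, 118); #E2F2AB is rgb(226, 242, 171).
On the B channel (widest range): 171 ≈ 118 + (p/100)(255 − 118), so p ≈ 100×(171 − 118)/(255 − 118) = 5300/137 = 38.69.
p = 39 reproduces all three channels after rounding.

39%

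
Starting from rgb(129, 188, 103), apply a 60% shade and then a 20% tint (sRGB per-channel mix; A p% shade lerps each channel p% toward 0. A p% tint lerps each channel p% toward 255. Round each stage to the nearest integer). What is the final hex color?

#5D6F54

Per channel, c → c + 0.6(0 − c):
  R: 129 − 77.4 = 51.6 → 52
  G: 188 − 112.8 = 75.2 → 75
  B: 103 + 0.6×(0−103) = 103 − 61.8 = 41.2 → 41
After the shade: rgb(52, 75, 41) = #344B29.
A 20% tint moves each channel 20% toward 255:
  R: 52 + 0.2×(255−52) = 52 + 40.6 = 92.6 → 93
  G: 75 + 0.2×(255−75) = 75 + 36 = 111 → 111
  B: 41 + 0.2×(255−41) = 41 + 42.8 = 83.8 → 84
rgb(93, 111, 84) = #5D6F54.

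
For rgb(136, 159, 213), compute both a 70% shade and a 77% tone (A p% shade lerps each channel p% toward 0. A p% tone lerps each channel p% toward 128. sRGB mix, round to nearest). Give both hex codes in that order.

#293040, #828794

70% shade:
  R: 136 − 95.2 = 40.8 → 41
  G: 159 + 0.7×(0−159) = 159 − 111.3 = 47.7 → 48
  B: 213 + 0.7×(0−213) = 213 − 149.1 = 63.9 → 64
  → #293040
77% tone:
  R: 136 + 0.77×(128−136) = 136 − 6.16 = 129.84 → 130
  G: 159 + 0.77×(128−159) = 159 − 23.87 = 135.13 → 135
  B: 213 + 0.77×(128−213) = 213 − 65.45 = 147.55 → 148
  → #828794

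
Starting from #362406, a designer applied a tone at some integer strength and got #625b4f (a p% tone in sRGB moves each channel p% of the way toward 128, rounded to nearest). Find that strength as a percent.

60%

#362406 is rgb(54, 36, 6); #625b4f is rgb(98, 91, 79).
On the B channel (widest range): 79 ≈ 6 + (p/100)(128 − 6), so p ≈ 100×(79 − 6)/(128 − 6) = 7300/122 = 59.84.
p = 60 reproduces all three channels after rounding.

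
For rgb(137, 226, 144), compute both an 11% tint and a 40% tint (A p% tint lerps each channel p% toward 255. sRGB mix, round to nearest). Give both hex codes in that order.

11% tint:
  R: 137 + 12.98 = 149.98 → 150
  G: 226 + 0.11×(255−226) = 226 + 3.19 = 229.19 → 229
  B: 144 + 0.11×(255−144) = 144 + 12.21 = 156.21 → 156
  → #96e59c
40% tint:
  R: 137 + 0.4×(255−137) = 137 + 47.2 = 184.2 → 184
  G: 226 + 0.4×(255−226) = 226 + 11.6 = 237.6 → 238
  B: 144 + 44.4 = 188.4 → 188
  → #b8eebc

#96e59c, #b8eebc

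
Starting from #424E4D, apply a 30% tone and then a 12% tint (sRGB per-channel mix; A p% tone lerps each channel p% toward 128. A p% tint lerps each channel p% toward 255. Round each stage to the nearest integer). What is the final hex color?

#697070

#424E4D is rgb(66, 78, 77).
A 30% tone moves each channel 30% toward 128:
  R: 66 + 0.3×(128−66) = 66 + 18.6 = 84.6 → 85
  G: 78 + 15 = 93 → 93
  B: 77 + 0.3×(128−77) = 77 + 15.3 = 92.3 → 92
After the tone: rgb(85, 93, 92) = #555D5C.
Per channel, c → c + 0.12(255 − c):
  R: 85 + 0.12×(255−85) = 85 + 20.4 = 105.4 → 105
  G: 93 + 19.44 = 112.44 → 112
  B: 92 + 0.12×(255−92) = 92 + 19.56 = 111.56 → 112
rgb(105, 112, 112) = #697070.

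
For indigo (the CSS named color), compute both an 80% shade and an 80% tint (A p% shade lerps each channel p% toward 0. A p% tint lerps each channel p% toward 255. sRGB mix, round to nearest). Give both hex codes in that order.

CSS indigo is rgb(75, 0, 130).
80% shade:
  R: 75 − 60 = 15 → 15
  G: 0 + 0.8×(0−0) = 0 + 0 = 0 → 0
  B: 130 − 104 = 26 → 26
  → #0F001A
80% tint:
  R: 75 + 144 = 219 → 219
  G: 0 + 0.8×(255−0) = 0 + 204 = 204 → 204
  B: 130 + 0.8×(255−130) = 130 + 100 = 230 → 230
  → #DBCCE6

#0F001A, #DBCCE6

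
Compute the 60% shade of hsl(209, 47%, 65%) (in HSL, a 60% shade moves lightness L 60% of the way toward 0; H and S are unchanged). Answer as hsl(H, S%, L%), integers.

hsl(209, 47%, 26%)

L moves 60% from 65 toward 0: 65 − 39 = 26 → 26.
H and S are unchanged.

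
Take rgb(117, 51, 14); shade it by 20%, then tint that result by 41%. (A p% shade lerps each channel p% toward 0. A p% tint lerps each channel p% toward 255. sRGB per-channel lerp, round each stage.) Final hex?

#a0816f

Lerp each channel 20% toward 0:
  R: 117 + 0.2×(0−117) = 117 − 23.4 = 93.6 → 94
  G: 51 + 0.2×(0−51) = 51 − 10.2 = 40.8 → 41
  B: 14 + 0.2×(0−14) = 14 − 2.8 = 11.2 → 11
After the shade: rgb(94, 41, 11) = #5e290b.
A 41% tint moves each channel 41% toward 255:
  R: 94 + 0.41×(255−94) = 94 + 66.01 = 160.01 → 160
  G: 41 + 87.74 = 128.74 → 129
  B: 11 + 100.04 = 111.04 → 111
rgb(160, 129, 111) = #a0816f.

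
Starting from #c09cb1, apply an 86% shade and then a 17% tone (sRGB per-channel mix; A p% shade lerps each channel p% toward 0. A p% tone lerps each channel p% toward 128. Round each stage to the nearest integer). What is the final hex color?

#c09cb1 is rgb(192, 156, 177).
An 86% shade moves each channel 86% toward 0:
  R: 192 + 0.86×(0−192) = 192 − 165.12 = 26.88 → 27
  G: 156 + 0.86×(0−156) = 156 − 134.16 = 21.84 → 22
  B: 177 + 0.86×(0−177) = 177 − 152.22 = 24.78 → 25
After the shade: rgb(27, 22, 25) = #1b1619.
Lerp each channel 17% toward 128:
  R: 27 + 17.17 = 44.17 → 44
  G: 22 + 0.17×(128−22) = 22 + 18.02 = 40.02 → 40
  B: 25 + 0.17×(128−25) = 25 + 17.51 = 42.51 → 43
rgb(44, 40, 43) = #2c282b.

#2c282b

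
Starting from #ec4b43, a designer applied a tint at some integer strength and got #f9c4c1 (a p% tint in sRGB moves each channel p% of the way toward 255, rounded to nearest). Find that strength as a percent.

#ec4b43 is rgb(236, 75, 67); #f9c4c1 is rgb(249, 196, 193).
On the B channel (widest range): 193 ≈ 67 + (p/100)(255 − 67), so p ≈ 100×(193 − 67)/(255 − 67) = 12600/188 = 67.02.
p = 67 reproduces all three channels after rounding.

67%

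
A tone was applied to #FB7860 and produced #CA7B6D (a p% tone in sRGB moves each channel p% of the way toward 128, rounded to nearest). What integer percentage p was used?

#FB7860 is rgb(251, 120, 96); #CA7B6D is rgb(202, 123, 109).
On the R channel (widest range): 202 ≈ 251 + (p/100)(128 − 251), so p ≈ 100×(202 − 251)/(128 − 251) = -4900/-123 = 39.84.
p = 40 reproduces all three channels after rounding.

40%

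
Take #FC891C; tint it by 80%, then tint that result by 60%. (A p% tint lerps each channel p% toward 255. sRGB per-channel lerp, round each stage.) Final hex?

#FC891C is rgb(252, 137, 28).
An 80% tint moves each channel 80% toward 255:
  R: 252 + 2.4 = 254.4 → 254
  G: 137 + 0.8×(255−137) = 137 + 94.4 = 231.4 → 231
  B: 28 + 0.8×(255−28) = 28 + 181.6 = 209.6 → 210
After the tint: rgb(254, 231, 210) = #FEE7D2.
Lerp each channel 60% toward 255:
  R: 254 + 0.6 = 254.6 → 255
  G: 231 + 14.4 = 245.4 → 245
  B: 210 + 0.6×(255−210) = 210 + 27 = 237 → 237
rgb(255, 245, 237) = #FFF5ED.

#FFF5ED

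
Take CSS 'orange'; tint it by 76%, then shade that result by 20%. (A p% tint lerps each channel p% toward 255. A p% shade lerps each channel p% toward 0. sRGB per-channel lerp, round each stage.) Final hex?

#CCBA9B

CSS orange is rgb(255, 165, 0).
Per channel, c → c + 0.76(255 − c):
  R: 255 + 0.76×(255−255) = 255 + 0 = 255 → 255
  G: 165 + 68.4 = 233.4 → 233
  B: 0 + 193.8 = 193.8 → 194
After the tint: rgb(255, 233, 194) = #FFE9C2.
A 20% shade moves each channel 20% toward 0:
  R: 255 + 0.2×(0−255) = 255 − 51 = 204 → 204
  G: 233 + 0.2×(0−233) = 233 − 46.6 = 186.4 → 186
  B: 194 + 0.2×(0−194) = 194 − 38.8 = 155.2 → 155
rgb(204, 186, 155) = #CCBA9B.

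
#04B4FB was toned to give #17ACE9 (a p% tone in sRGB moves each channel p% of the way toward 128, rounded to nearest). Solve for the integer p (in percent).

15%

#04B4FB is rgb(4, 180, 251); #17ACE9 is rgb(23, 172, 233).
On the R channel (widest range): 23 ≈ 4 + (p/100)(128 − 4), so p ≈ 100×(23 − 4)/(128 − 4) = 1900/124 = 15.32.
p = 15 reproduces all three channels after rounding.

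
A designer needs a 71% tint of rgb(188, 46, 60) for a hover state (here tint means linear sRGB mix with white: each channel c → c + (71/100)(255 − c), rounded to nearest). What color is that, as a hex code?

Lerp each channel 71% toward 255:
  R: 188 + 47.57 = 235.57 → 236
  G: 46 + 0.71×(255−46) = 46 + 148.39 = 194.39 → 194
  B: 60 + 0.71×(255−60) = 60 + 138.45 = 198.45 → 198
rgb(236, 194, 198) = #ECC2C6.

#ECC2C6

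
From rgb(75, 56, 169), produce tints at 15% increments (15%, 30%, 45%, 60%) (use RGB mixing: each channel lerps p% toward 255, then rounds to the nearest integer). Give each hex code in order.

15%: (75 + 27 = 102→102, 56 + 29.85 = 85.85→86, 169 + 12.9 = 181.9→182) → #6656b6
30%: (75 + 54 = 129→129, 56 + 59.7 = 115.7→116, 169 + 25.8 = 194.8→195) → #8174c3
45%: (75 + 81 = 156→156, 56 + 89.55 = 145.55→146, 169 + 38.7 = 207.7→208) → #9c92d0
60%: (75 + 108 = 183→183, 56 + 119.4 = 175.4→175, 169 + 51.6 = 220.6→221) → #b7afdd

#6656b6, #8174c3, #9c92d0, #b7afdd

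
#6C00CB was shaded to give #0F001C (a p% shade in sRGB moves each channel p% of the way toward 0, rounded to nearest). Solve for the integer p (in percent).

#6C00CB is rgb(108, 0, 203); #0F001C is rgb(15, 0, 28).
On the B channel (widest range): 28 ≈ 203 + (p/100)(0 − 203), so p ≈ 100×(28 − 203)/(0 − 203) = -17500/-203 = 86.21.
p = 86 reproduces all three channels after rounding.

86%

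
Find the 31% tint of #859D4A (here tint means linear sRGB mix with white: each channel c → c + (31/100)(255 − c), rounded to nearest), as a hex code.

#ABBB82

#859D4A is rgb(133, 157, 74).
A 31% tint moves each channel 31% toward 255:
  R: 133 + 37.82 = 170.82 → 171
  G: 157 + 30.38 = 187.38 → 187
  B: 74 + 56.11 = 130.11 → 130
rgb(171, 187, 130) = #ABBB82.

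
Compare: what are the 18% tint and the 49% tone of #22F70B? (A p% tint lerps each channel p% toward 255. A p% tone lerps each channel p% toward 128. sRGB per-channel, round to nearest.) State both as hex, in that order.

#22F70B is rgb(34, 247, 11).
18% tint:
  R: 34 + 0.18×(255−34) = 34 + 39.78 = 73.78 → 74
  G: 247 + 1.44 = 248.44 → 248
  B: 11 + 43.92 = 54.92 → 55
  → #4AF837
49% tone:
  R: 34 + 0.49×(128−34) = 34 + 46.06 = 80.06 → 80
  G: 247 + 0.49×(128−247) = 247 − 58.31 = 188.69 → 189
  B: 11 + 57.33 = 68.33 → 68
  → #50BD44

#4AF837, #50BD44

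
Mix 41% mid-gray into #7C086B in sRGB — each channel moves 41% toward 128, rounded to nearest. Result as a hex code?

#7E3974

#7C086B is rgb(124, 8, 107).
Lerp each channel 41% toward 128:
  R: 124 + 1.64 = 125.64 → 126
  G: 8 + 0.41×(128−8) = 8 + 49.2 = 57.2 → 57
  B: 107 + 0.41×(128−107) = 107 + 8.61 = 115.61 → 116
rgb(126, 57, 116) = #7E3974.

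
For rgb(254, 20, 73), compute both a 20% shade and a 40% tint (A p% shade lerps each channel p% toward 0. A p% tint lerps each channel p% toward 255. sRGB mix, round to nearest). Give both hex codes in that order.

20% shade:
  R: 254 + 0.2×(0−254) = 254 − 50.8 = 203.2 → 203
  G: 20 + 0.2×(0−20) = 20 − 4 = 16 → 16
  B: 73 + 0.2×(0−73) = 73 − 14.6 = 58.4 → 58
  → #cb103a
40% tint:
  R: 254 + 0.4 = 254.4 → 254
  G: 20 + 0.4×(255−20) = 20 + 94 = 114 → 114
  B: 73 + 72.8 = 145.8 → 146
  → #fe7292

#cb103a, #fe7292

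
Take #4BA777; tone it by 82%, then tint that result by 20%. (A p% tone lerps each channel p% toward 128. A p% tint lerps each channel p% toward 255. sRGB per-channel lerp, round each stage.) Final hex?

#919F98

#4BA777 is rgb(75, 167, 119).
An 82% tone moves each channel 82% toward 128:
  R: 75 + 43.46 = 118.46 → 118
  G: 167 + 0.82×(128−167) = 167 − 31.98 = 135.02 → 135
  B: 119 + 0.82×(128−119) = 119 + 7.38 = 126.38 → 126
After the tone: rgb(118, 135, 126) = #76877E.
Per channel, c → c + 0.2(255 − c):
  R: 118 + 0.2×(255−118) = 118 + 27.4 = 145.4 → 145
  G: 135 + 0.2×(255−135) = 135 + 24 = 159 → 159
  B: 126 + 25.8 = 151.8 → 152
rgb(145, 159, 152) = #919F98.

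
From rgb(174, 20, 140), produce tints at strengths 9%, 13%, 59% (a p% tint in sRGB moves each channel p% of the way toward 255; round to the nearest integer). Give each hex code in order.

#B52996, #B9339B, #DE9FD0

9%: (174 + 7.29 = 181.29→181, 20 + 21.15 = 41.15→41, 140 + 10.35 = 150.35→150) → #B52996
13%: (174 + 10.53 = 184.53→185, 20 + 30.55 = 50.55→51, 140 + 14.95 = 154.95→155) → #B9339B
59%: (174 + 47.79 = 221.79→222, 20 + 138.65 = 158.65→159, 140 + 67.85 = 207.85→208) → #DE9FD0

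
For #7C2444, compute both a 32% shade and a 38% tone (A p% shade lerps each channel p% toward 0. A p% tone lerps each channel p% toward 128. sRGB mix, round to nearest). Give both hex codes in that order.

#7C2444 is rgb(124, 36, 68).
32% shade:
  R: 124 + 0.32×(0−124) = 124 − 39.68 = 84.32 → 84
  G: 36 + 0.32×(0−36) = 36 − 11.52 = 24.48 → 24
  B: 68 − 21.76 = 46.24 → 46
  → #54182E
38% tone:
  R: 124 + 1.52 = 125.52 → 126
  G: 36 + 34.96 = 70.96 → 71
  B: 68 + 0.38×(128−68) = 68 + 22.8 = 90.8 → 91
  → #7E475B

#54182E, #7E475B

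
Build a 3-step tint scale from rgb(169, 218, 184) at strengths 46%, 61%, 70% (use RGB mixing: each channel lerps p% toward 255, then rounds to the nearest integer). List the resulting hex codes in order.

#D1EBD9, #DDF1E3, #E5F4EA

46%: (169 + 39.56 = 208.56→209, 218 + 17.02 = 235.02→235, 184 + 32.66 = 216.66→217) → #D1EBD9
61%: (169 + 52.46 = 221.46→221, 218 + 22.57 = 240.57→241, 184 + 43.31 = 227.31→227) → #DDF1E3
70%: (169 + 60.2 = 229.2→229, 218 + 25.9 = 243.9→244, 184 + 49.7 = 233.7→234) → #E5F4EA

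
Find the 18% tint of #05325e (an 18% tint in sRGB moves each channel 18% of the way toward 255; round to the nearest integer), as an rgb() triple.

rgb(50, 87, 123)

#05325e is rgb(5, 50, 94).
Lerp each channel 18% toward 255:
  R: 5 + 0.18×(255−5) = 5 + 45 = 50 → 50
  G: 50 + 0.18×(255−50) = 50 + 36.9 = 86.9 → 87
  B: 94 + 28.98 = 122.98 → 123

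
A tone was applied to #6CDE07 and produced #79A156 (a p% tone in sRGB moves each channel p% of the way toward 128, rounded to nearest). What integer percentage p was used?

#6CDE07 is rgb(108, 222, 7); #79A156 is rgb(121, 161, 86).
On the B channel (widest range): 86 ≈ 7 + (p/100)(128 − 7), so p ≈ 100×(86 − 7)/(128 − 7) = 7900/121 = 65.29.
p = 65 reproduces all three channels after rounding.

65%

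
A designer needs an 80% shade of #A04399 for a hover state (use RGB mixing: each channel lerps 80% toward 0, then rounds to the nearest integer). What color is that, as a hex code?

#A04399 is rgb(160, 67, 153).
Lerp each channel 80% toward 0:
  R: 160 + 0.8×(0−160) = 160 − 128 = 32 → 32
  G: 67 + 0.8×(0−67) = 67 − 53.6 = 13.4 → 13
  B: 153 − 122.4 = 30.6 → 31
rgb(32, 13, 31) = #200D1F.

#200D1F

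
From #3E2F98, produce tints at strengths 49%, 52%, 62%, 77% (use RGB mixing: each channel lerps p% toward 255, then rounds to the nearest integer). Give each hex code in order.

#3E2F98 is rgb(62, 47, 152).
49%: (62 + 94.57 = 156.57→157, 47 + 101.92 = 148.92→149, 152 + 50.47 = 202.47→202) → #9D95CA
52%: (62 + 100.36 = 162.36→162, 47 + 108.16 = 155.16→155, 152 + 53.56 = 205.56→206) → #A29BCE
62%: (62 + 119.66 = 181.66→182, 47 + 128.96 = 175.96→176, 152 + 63.86 = 215.86→216) → #B6B0D8
77%: (62 + 148.61 = 210.61→211, 47 + 160.16 = 207.16→207, 152 + 79.31 = 231.31→231) → #D3CFE7

#9D95CA, #A29BCE, #B6B0D8, #D3CFE7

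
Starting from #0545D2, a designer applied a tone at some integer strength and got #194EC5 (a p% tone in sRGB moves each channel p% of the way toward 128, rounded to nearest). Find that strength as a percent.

#0545D2 is rgb(5, 69, 210); #194EC5 is rgb(25, 78, 197).
On the R channel (widest range): 25 ≈ 5 + (p/100)(128 − 5), so p ≈ 100×(25 − 5)/(128 − 5) = 2000/123 = 16.26.
p = 16 reproduces all three channels after rounding.

16%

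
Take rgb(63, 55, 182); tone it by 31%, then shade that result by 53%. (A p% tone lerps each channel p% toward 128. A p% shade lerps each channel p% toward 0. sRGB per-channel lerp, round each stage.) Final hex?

#27254E

Per channel, c → c + 0.31(128 − c):
  R: 63 + 0.31×(128−63) = 63 + 20.15 = 83.15 → 83
  G: 55 + 0.31×(128−55) = 55 + 22.63 = 77.63 → 78
  B: 182 − 16.74 = 165.26 → 165
After the tone: rgb(83, 78, 165) = #534EA5.
Per channel, c → c + 0.53(0 − c):
  R: 83 − 43.99 = 39.01 → 39
  G: 78 + 0.53×(0−78) = 78 − 41.34 = 36.66 → 37
  B: 165 − 87.45 = 77.55 → 78
rgb(39, 37, 78) = #27254E.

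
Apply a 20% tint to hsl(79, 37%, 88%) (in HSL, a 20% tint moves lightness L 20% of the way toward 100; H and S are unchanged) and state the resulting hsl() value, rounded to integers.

hsl(79, 37%, 90%)

L moves 20% from 88 toward 100: 88 + 2.4 = 90.4 → 90.
H and S are unchanged.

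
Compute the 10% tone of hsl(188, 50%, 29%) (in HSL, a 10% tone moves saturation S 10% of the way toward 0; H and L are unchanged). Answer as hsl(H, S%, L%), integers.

hsl(188, 45%, 29%)

S moves 10% from 50 toward 0: 50 − 5 = 45 → 45.
H and L are unchanged.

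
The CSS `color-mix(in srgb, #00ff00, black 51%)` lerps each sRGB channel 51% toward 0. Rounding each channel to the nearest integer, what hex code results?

#00ff00 is rgb(0, 255, 0).
Per channel, c → c + 0.51(0 − c):
  R: 0 + 0.51×(0−0) = 0 + 0 = 0 → 0
  G: 255 − 130.05 = 124.95 → 125
  B: 0 + 0.51×(0−0) = 0 + 0 = 0 → 0
rgb(0, 125, 0) = #007d00.

#007d00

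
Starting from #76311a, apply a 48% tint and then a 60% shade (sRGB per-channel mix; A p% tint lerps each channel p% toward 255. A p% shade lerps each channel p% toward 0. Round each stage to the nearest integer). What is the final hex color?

#4a3b36

#76311a is rgb(118, 49, 26).
A 48% tint moves each channel 48% toward 255:
  R: 118 + 65.76 = 183.76 → 184
  G: 49 + 0.48×(255−49) = 49 + 98.88 = 147.88 → 148
  B: 26 + 0.48×(255−26) = 26 + 109.92 = 135.92 → 136
After the tint: rgb(184, 148, 136) = #b89488.
Lerp each channel 60% toward 0:
  R: 184 + 0.6×(0−184) = 184 − 110.4 = 73.6 → 74
  G: 148 + 0.6×(0−148) = 148 − 88.8 = 59.2 → 59
  B: 136 − 81.6 = 54.4 → 54
rgb(74, 59, 54) = #4a3b36.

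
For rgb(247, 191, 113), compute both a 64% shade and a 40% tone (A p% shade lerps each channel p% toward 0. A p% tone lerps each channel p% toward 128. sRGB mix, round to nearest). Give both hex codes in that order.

#594529, #C7A677

64% shade:
  R: 247 + 0.64×(0−247) = 247 − 158.08 = 88.92 → 89
  G: 191 + 0.64×(0−191) = 191 − 122.24 = 68.76 → 69
  B: 113 + 0.64×(0−113) = 113 − 72.32 = 40.68 → 41
  → #594529
40% tone:
  R: 247 + 0.4×(128−247) = 247 − 47.6 = 199.4 → 199
  G: 191 + 0.4×(128−191) = 191 − 25.2 = 165.8 → 166
  B: 113 + 0.4×(128−113) = 113 + 6 = 119 → 119
  → #C7A677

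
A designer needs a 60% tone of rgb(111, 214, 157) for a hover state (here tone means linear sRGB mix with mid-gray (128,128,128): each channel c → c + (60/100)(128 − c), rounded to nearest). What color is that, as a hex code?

#79A28C

A 60% tone moves each channel 60% toward 128:
  R: 111 + 0.6×(128−111) = 111 + 10.2 = 121.2 → 121
  G: 214 + 0.6×(128−214) = 214 − 51.6 = 162.4 → 162
  B: 157 + 0.6×(128−157) = 157 − 17.4 = 139.6 → 140
rgb(121, 162, 140) = #79A28C.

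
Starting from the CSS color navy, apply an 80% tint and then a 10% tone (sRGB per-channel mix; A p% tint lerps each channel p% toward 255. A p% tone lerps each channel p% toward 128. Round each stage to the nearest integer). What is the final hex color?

#c4c4dc

CSS navy is rgb(0, 0, 128).
Per channel, c → c + 0.8(255 − c):
  R: 0 + 204 = 204 → 204
  G: 0 + 0.8×(255−0) = 0 + 204 = 204 → 204
  B: 128 + 101.6 = 229.6 → 230
After the tint: rgb(204, 204, 230) = #cccce6.
Per channel, c → c + 0.1(128 − c):
  R: 204 + 0.1×(128−204) = 204 − 7.6 = 196.4 → 196
  G: 204 + 0.1×(128−204) = 204 − 7.6 = 196.4 → 196
  B: 230 + 0.1×(128−230) = 230 − 10.2 = 219.8 → 220
rgb(196, 196, 220) = #c4c4dc.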